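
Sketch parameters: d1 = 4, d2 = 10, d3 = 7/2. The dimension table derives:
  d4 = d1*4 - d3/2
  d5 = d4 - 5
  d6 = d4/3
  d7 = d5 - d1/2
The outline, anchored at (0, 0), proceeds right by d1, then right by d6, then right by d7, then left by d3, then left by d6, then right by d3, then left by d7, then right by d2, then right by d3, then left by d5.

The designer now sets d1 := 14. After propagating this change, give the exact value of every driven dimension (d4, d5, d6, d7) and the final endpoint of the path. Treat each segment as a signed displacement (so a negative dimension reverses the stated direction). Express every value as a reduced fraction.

d4 = 217/4
d5 = 197/4
d6 = 217/12
d7 = 169/4
endpoint = (-87/4, 0)

Apply edit: d1 := 14
  d4 = d1*4 - d3/2 = 217/4
  d5 = d4 - 5 = 197/4
  d6 = d4/3 = 217/12
  d7 = d5 - d1/2 = 169/4
Walk from origin (0, 0):
  seg 1: right by d1 = 14 → (14, 0)
  seg 2: right by d6 = 217/12 → (385/12, 0)
  seg 3: right by d7 = 169/4 → (223/3, 0)
  seg 4: left by d3 = 7/2 → (425/6, 0)
  seg 5: left by d6 = 217/12 → (211/4, 0)
  seg 6: right by d3 = 7/2 → (225/4, 0)
  seg 7: left by d7 = 169/4 → (14, 0)
  seg 8: right by d2 = 10 → (24, 0)
  seg 9: right by d3 = 7/2 → (55/2, 0)
  seg 10: left by d5 = 197/4 → (-87/4, 0)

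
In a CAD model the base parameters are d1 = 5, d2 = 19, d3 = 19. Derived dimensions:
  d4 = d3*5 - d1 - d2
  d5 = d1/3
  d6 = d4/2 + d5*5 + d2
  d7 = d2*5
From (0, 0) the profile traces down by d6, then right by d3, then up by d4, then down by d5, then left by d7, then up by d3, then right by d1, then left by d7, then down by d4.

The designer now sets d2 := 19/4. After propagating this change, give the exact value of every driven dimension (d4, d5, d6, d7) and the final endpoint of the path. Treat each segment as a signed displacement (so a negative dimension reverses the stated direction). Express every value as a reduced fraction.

d4 = 341/4
d5 = 5/3
d6 = 1337/24
d7 = 95/4
endpoint = (-47/2, -307/8)

Apply edit: d2 := 19/4
  d4 = d3*5 - d1 - d2 = 341/4
  d5 = d1/3 = 5/3
  d6 = d4/2 + d5*5 + d2 = 1337/24
  d7 = d2*5 = 95/4
Walk from origin (0, 0):
  seg 1: down by d6 = 1337/24 → (0, -1337/24)
  seg 2: right by d3 = 19 → (19, -1337/24)
  seg 3: up by d4 = 341/4 → (19, 709/24)
  seg 4: down by d5 = 5/3 → (19, 223/8)
  seg 5: left by d7 = 95/4 → (-19/4, 223/8)
  seg 6: up by d3 = 19 → (-19/4, 375/8)
  seg 7: right by d1 = 5 → (1/4, 375/8)
  seg 8: left by d7 = 95/4 → (-47/2, 375/8)
  seg 9: down by d4 = 341/4 → (-47/2, -307/8)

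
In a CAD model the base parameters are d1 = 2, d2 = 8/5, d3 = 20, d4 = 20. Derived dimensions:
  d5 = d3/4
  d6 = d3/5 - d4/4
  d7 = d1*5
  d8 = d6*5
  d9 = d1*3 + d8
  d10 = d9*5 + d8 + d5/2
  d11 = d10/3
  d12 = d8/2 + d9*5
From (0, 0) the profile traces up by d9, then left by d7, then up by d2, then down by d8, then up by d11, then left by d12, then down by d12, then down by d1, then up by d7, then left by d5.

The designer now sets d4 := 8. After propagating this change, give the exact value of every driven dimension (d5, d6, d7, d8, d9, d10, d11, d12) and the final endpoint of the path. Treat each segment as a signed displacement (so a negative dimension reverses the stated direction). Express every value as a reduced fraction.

Apply edit: d4 := 8
  d5 = d3/4 = 5
  d6 = d3/5 - d4/4 = 2
  d7 = d1*5 = 10
  d8 = d6*5 = 10
  d9 = d1*3 + d8 = 16
  d10 = d9*5 + d8 + d5/2 = 185/2
  d11 = d10/3 = 185/6
  d12 = d8/2 + d9*5 = 85
Walk from origin (0, 0):
  seg 1: up by d9 = 16 → (0, 16)
  seg 2: left by d7 = 10 → (-10, 16)
  seg 3: up by d2 = 8/5 → (-10, 88/5)
  seg 4: down by d8 = 10 → (-10, 38/5)
  seg 5: up by d11 = 185/6 → (-10, 1153/30)
  seg 6: left by d12 = 85 → (-95, 1153/30)
  seg 7: down by d12 = 85 → (-95, -1397/30)
  seg 8: down by d1 = 2 → (-95, -1457/30)
  seg 9: up by d7 = 10 → (-95, -1157/30)
  seg 10: left by d5 = 5 → (-100, -1157/30)

d5 = 5
d6 = 2
d7 = 10
d8 = 10
d9 = 16
d10 = 185/2
d11 = 185/6
d12 = 85
endpoint = (-100, -1157/30)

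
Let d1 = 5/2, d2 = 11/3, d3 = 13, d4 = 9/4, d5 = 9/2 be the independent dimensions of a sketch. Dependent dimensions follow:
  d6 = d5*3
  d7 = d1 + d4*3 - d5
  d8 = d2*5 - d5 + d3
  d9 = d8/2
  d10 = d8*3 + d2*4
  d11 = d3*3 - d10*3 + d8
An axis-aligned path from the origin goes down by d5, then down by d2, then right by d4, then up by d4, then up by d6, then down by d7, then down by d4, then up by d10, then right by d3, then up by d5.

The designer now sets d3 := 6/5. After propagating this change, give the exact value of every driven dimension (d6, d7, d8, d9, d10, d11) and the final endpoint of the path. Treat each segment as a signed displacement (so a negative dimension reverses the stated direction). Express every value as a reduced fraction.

Apply edit: d3 := 6/5
  d6 = d5*3 = 27/2
  d7 = d1 + d4*3 - d5 = 19/4
  d8 = d2*5 - d5 + d3 = 451/30
  d9 = d8/2 = 451/60
  d10 = d8*3 + d2*4 = 1793/30
  d11 = d3*3 - d10*3 + d8 = -482/3
Walk from origin (0, 0):
  seg 1: down by d5 = 9/2 → (0, -9/2)
  seg 2: down by d2 = 11/3 → (0, -49/6)
  seg 3: right by d4 = 9/4 → (9/4, -49/6)
  seg 4: up by d4 = 9/4 → (9/4, -71/12)
  seg 5: up by d6 = 27/2 → (9/4, 91/12)
  seg 6: down by d7 = 19/4 → (9/4, 17/6)
  seg 7: down by d4 = 9/4 → (9/4, 7/12)
  seg 8: up by d10 = 1793/30 → (9/4, 1207/20)
  seg 9: right by d3 = 6/5 → (69/20, 1207/20)
  seg 10: up by d5 = 9/2 → (69/20, 1297/20)

d6 = 27/2
d7 = 19/4
d8 = 451/30
d9 = 451/60
d10 = 1793/30
d11 = -482/3
endpoint = (69/20, 1297/20)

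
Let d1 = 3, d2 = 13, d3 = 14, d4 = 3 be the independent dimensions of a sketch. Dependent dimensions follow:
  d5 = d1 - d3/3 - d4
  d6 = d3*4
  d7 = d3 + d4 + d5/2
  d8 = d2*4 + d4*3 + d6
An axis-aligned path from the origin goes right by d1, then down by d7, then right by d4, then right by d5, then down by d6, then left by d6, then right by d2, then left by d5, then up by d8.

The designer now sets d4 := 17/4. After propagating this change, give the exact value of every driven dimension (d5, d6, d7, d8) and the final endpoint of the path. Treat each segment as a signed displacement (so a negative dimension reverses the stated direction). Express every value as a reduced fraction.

d5 = -71/12
d6 = 56
d7 = 367/24
d8 = 483/4
endpoint = (-143/4, 1187/24)

Apply edit: d4 := 17/4
  d5 = d1 - d3/3 - d4 = -71/12
  d6 = d3*4 = 56
  d7 = d3 + d4 + d5/2 = 367/24
  d8 = d2*4 + d4*3 + d6 = 483/4
Walk from origin (0, 0):
  seg 1: right by d1 = 3 → (3, 0)
  seg 2: down by d7 = 367/24 → (3, -367/24)
  seg 3: right by d4 = 17/4 → (29/4, -367/24)
  seg 4: right by d5 = -71/12 → (4/3, -367/24)
  seg 5: down by d6 = 56 → (4/3, -1711/24)
  seg 6: left by d6 = 56 → (-164/3, -1711/24)
  seg 7: right by d2 = 13 → (-125/3, -1711/24)
  seg 8: left by d5 = -71/12 → (-143/4, -1711/24)
  seg 9: up by d8 = 483/4 → (-143/4, 1187/24)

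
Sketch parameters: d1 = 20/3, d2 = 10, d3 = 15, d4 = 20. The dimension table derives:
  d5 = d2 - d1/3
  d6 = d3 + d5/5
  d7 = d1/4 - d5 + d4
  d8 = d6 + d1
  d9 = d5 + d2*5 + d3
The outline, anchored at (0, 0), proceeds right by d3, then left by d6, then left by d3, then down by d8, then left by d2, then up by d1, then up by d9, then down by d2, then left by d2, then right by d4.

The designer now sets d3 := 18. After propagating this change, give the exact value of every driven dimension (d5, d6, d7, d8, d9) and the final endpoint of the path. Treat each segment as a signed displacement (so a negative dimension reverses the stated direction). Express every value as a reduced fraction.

Apply edit: d3 := 18
  d5 = d2 - d1/3 = 70/9
  d6 = d3 + d5/5 = 176/9
  d7 = d1/4 - d5 + d4 = 125/9
  d8 = d6 + d1 = 236/9
  d9 = d5 + d2*5 + d3 = 682/9
Walk from origin (0, 0):
  seg 1: right by d3 = 18 → (18, 0)
  seg 2: left by d6 = 176/9 → (-14/9, 0)
  seg 3: left by d3 = 18 → (-176/9, 0)
  seg 4: down by d8 = 236/9 → (-176/9, -236/9)
  seg 5: left by d2 = 10 → (-266/9, -236/9)
  seg 6: up by d1 = 20/3 → (-266/9, -176/9)
  seg 7: up by d9 = 682/9 → (-266/9, 506/9)
  seg 8: down by d2 = 10 → (-266/9, 416/9)
  seg 9: left by d2 = 10 → (-356/9, 416/9)
  seg 10: right by d4 = 20 → (-176/9, 416/9)

d5 = 70/9
d6 = 176/9
d7 = 125/9
d8 = 236/9
d9 = 682/9
endpoint = (-176/9, 416/9)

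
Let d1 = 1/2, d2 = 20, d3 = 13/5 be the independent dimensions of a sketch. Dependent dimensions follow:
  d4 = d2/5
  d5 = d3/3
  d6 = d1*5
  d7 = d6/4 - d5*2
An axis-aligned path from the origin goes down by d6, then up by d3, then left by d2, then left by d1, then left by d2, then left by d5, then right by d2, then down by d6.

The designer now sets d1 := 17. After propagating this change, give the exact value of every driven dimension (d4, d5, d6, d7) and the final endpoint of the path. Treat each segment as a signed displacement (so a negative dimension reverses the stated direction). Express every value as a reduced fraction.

d4 = 4
d5 = 13/15
d6 = 85
d7 = 1171/60
endpoint = (-568/15, -837/5)

Apply edit: d1 := 17
  d4 = d2/5 = 4
  d5 = d3/3 = 13/15
  d6 = d1*5 = 85
  d7 = d6/4 - d5*2 = 1171/60
Walk from origin (0, 0):
  seg 1: down by d6 = 85 → (0, -85)
  seg 2: up by d3 = 13/5 → (0, -412/5)
  seg 3: left by d2 = 20 → (-20, -412/5)
  seg 4: left by d1 = 17 → (-37, -412/5)
  seg 5: left by d2 = 20 → (-57, -412/5)
  seg 6: left by d5 = 13/15 → (-868/15, -412/5)
  seg 7: right by d2 = 20 → (-568/15, -412/5)
  seg 8: down by d6 = 85 → (-568/15, -837/5)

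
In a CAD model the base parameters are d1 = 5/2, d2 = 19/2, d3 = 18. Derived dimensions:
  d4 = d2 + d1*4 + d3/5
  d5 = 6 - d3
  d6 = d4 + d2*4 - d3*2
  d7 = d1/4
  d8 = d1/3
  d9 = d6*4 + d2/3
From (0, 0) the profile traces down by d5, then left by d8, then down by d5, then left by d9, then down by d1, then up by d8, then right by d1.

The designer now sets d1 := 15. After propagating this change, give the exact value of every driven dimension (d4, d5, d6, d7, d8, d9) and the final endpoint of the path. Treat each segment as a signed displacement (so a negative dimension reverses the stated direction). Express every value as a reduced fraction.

d4 = 731/10
d5 = -12
d6 = 751/10
d7 = 15/4
d8 = 5
d9 = 9107/30
endpoint = (-8807/30, 14)

Apply edit: d1 := 15
  d4 = d2 + d1*4 + d3/5 = 731/10
  d5 = 6 - d3 = -12
  d6 = d4 + d2*4 - d3*2 = 751/10
  d7 = d1/4 = 15/4
  d8 = d1/3 = 5
  d9 = d6*4 + d2/3 = 9107/30
Walk from origin (0, 0):
  seg 1: down by d5 = -12 → (0, 12)
  seg 2: left by d8 = 5 → (-5, 12)
  seg 3: down by d5 = -12 → (-5, 24)
  seg 4: left by d9 = 9107/30 → (-9257/30, 24)
  seg 5: down by d1 = 15 → (-9257/30, 9)
  seg 6: up by d8 = 5 → (-9257/30, 14)
  seg 7: right by d1 = 15 → (-8807/30, 14)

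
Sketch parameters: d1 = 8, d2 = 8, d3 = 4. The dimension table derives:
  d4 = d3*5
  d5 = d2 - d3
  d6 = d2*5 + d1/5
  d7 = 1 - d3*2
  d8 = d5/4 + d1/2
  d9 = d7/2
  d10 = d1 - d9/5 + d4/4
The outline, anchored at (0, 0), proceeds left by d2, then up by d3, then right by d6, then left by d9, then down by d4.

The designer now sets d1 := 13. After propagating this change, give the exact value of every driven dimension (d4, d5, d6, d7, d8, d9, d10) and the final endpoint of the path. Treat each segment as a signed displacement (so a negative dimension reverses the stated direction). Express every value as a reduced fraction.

Apply edit: d1 := 13
  d4 = d3*5 = 20
  d5 = d2 - d3 = 4
  d6 = d2*5 + d1/5 = 213/5
  d7 = 1 - d3*2 = -7
  d8 = d5/4 + d1/2 = 15/2
  d9 = d7/2 = -7/2
  d10 = d1 - d9/5 + d4/4 = 187/10
Walk from origin (0, 0):
  seg 1: left by d2 = 8 → (-8, 0)
  seg 2: up by d3 = 4 → (-8, 4)
  seg 3: right by d6 = 213/5 → (173/5, 4)
  seg 4: left by d9 = -7/2 → (381/10, 4)
  seg 5: down by d4 = 20 → (381/10, -16)

d4 = 20
d5 = 4
d6 = 213/5
d7 = -7
d8 = 15/2
d9 = -7/2
d10 = 187/10
endpoint = (381/10, -16)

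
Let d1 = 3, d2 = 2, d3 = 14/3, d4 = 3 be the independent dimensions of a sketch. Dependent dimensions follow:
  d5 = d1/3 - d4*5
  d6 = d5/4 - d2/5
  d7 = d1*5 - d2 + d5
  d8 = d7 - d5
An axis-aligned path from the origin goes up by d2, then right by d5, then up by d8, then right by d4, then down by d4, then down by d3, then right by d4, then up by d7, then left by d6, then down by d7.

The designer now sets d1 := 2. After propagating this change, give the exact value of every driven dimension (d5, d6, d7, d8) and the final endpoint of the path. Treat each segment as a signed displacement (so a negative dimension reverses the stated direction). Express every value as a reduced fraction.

d5 = -43/3
d6 = -239/60
d7 = -19/3
d8 = 8
endpoint = (-87/20, 7/3)

Apply edit: d1 := 2
  d5 = d1/3 - d4*5 = -43/3
  d6 = d5/4 - d2/5 = -239/60
  d7 = d1*5 - d2 + d5 = -19/3
  d8 = d7 - d5 = 8
Walk from origin (0, 0):
  seg 1: up by d2 = 2 → (0, 2)
  seg 2: right by d5 = -43/3 → (-43/3, 2)
  seg 3: up by d8 = 8 → (-43/3, 10)
  seg 4: right by d4 = 3 → (-34/3, 10)
  seg 5: down by d4 = 3 → (-34/3, 7)
  seg 6: down by d3 = 14/3 → (-34/3, 7/3)
  seg 7: right by d4 = 3 → (-25/3, 7/3)
  seg 8: up by d7 = -19/3 → (-25/3, -4)
  seg 9: left by d6 = -239/60 → (-87/20, -4)
  seg 10: down by d7 = -19/3 → (-87/20, 7/3)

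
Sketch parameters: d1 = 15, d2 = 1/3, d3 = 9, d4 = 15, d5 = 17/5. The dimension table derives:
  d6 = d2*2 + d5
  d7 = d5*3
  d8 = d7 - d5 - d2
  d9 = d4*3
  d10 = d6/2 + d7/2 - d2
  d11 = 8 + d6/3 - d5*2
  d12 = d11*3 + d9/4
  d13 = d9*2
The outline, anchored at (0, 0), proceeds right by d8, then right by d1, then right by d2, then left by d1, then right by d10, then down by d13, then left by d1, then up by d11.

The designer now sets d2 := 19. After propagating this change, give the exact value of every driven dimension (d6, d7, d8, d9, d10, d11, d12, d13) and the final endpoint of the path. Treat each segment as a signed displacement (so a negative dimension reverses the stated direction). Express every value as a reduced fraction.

Apply edit: d2 := 19
  d6 = d2*2 + d5 = 207/5
  d7 = d5*3 = 51/5
  d8 = d7 - d5 - d2 = -61/5
  d9 = d4*3 = 45
  d10 = d6/2 + d7/2 - d2 = 34/5
  d11 = 8 + d6/3 - d5*2 = 15
  d12 = d11*3 + d9/4 = 225/4
  d13 = d9*2 = 90
Walk from origin (0, 0):
  seg 1: right by d8 = -61/5 → (-61/5, 0)
  seg 2: right by d1 = 15 → (14/5, 0)
  seg 3: right by d2 = 19 → (109/5, 0)
  seg 4: left by d1 = 15 → (34/5, 0)
  seg 5: right by d10 = 34/5 → (68/5, 0)
  seg 6: down by d13 = 90 → (68/5, -90)
  seg 7: left by d1 = 15 → (-7/5, -90)
  seg 8: up by d11 = 15 → (-7/5, -75)

d6 = 207/5
d7 = 51/5
d8 = -61/5
d9 = 45
d10 = 34/5
d11 = 15
d12 = 225/4
d13 = 90
endpoint = (-7/5, -75)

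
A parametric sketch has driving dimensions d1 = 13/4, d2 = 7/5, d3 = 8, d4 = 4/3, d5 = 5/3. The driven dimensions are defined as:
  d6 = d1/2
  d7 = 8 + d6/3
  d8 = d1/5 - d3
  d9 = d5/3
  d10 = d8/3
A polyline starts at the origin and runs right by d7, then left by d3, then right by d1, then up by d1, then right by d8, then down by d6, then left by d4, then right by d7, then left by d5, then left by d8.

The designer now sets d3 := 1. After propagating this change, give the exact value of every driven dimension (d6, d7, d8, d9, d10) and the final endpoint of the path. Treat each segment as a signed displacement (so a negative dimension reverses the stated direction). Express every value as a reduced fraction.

Apply edit: d3 := 1
  d6 = d1/2 = 13/8
  d7 = 8 + d6/3 = 205/24
  d8 = d1/5 - d3 = -7/20
  d9 = d5/3 = 5/9
  d10 = d8/3 = -7/60
Walk from origin (0, 0):
  seg 1: right by d7 = 205/24 → (205/24, 0)
  seg 2: left by d3 = 1 → (181/24, 0)
  seg 3: right by d1 = 13/4 → (259/24, 0)
  seg 4: up by d1 = 13/4 → (259/24, 13/4)
  seg 5: right by d8 = -7/20 → (1253/120, 13/4)
  seg 6: down by d6 = 13/8 → (1253/120, 13/8)
  seg 7: left by d4 = 4/3 → (1093/120, 13/8)
  seg 8: right by d7 = 205/24 → (353/20, 13/8)
  seg 9: left by d5 = 5/3 → (959/60, 13/8)
  seg 10: left by d8 = -7/20 → (49/3, 13/8)

d6 = 13/8
d7 = 205/24
d8 = -7/20
d9 = 5/9
d10 = -7/60
endpoint = (49/3, 13/8)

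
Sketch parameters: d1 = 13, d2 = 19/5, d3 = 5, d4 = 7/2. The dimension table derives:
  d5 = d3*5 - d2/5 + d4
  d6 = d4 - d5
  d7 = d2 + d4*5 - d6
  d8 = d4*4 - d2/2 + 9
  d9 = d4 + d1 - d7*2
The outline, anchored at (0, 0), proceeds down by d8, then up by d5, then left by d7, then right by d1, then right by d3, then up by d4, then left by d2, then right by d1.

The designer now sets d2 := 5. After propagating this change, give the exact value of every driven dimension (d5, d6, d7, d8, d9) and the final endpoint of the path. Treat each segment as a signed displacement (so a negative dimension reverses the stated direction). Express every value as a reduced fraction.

d5 = 55/2
d6 = -24
d7 = 93/2
d8 = 41/2
d9 = -153/2
endpoint = (-41/2, 21/2)

Apply edit: d2 := 5
  d5 = d3*5 - d2/5 + d4 = 55/2
  d6 = d4 - d5 = -24
  d7 = d2 + d4*5 - d6 = 93/2
  d8 = d4*4 - d2/2 + 9 = 41/2
  d9 = d4 + d1 - d7*2 = -153/2
Walk from origin (0, 0):
  seg 1: down by d8 = 41/2 → (0, -41/2)
  seg 2: up by d5 = 55/2 → (0, 7)
  seg 3: left by d7 = 93/2 → (-93/2, 7)
  seg 4: right by d1 = 13 → (-67/2, 7)
  seg 5: right by d3 = 5 → (-57/2, 7)
  seg 6: up by d4 = 7/2 → (-57/2, 21/2)
  seg 7: left by d2 = 5 → (-67/2, 21/2)
  seg 8: right by d1 = 13 → (-41/2, 21/2)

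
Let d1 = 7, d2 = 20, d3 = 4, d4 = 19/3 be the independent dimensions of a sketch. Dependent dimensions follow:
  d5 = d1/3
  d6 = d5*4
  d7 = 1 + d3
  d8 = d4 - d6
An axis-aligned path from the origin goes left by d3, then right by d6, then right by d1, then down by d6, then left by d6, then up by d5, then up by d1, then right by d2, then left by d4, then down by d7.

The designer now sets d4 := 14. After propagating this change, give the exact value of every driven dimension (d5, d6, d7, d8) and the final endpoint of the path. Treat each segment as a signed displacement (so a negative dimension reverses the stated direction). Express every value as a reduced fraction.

Apply edit: d4 := 14
  d5 = d1/3 = 7/3
  d6 = d5*4 = 28/3
  d7 = 1 + d3 = 5
  d8 = d4 - d6 = 14/3
Walk from origin (0, 0):
  seg 1: left by d3 = 4 → (-4, 0)
  seg 2: right by d6 = 28/3 → (16/3, 0)
  seg 3: right by d1 = 7 → (37/3, 0)
  seg 4: down by d6 = 28/3 → (37/3, -28/3)
  seg 5: left by d6 = 28/3 → (3, -28/3)
  seg 6: up by d5 = 7/3 → (3, -7)
  seg 7: up by d1 = 7 → (3, 0)
  seg 8: right by d2 = 20 → (23, 0)
  seg 9: left by d4 = 14 → (9, 0)
  seg 10: down by d7 = 5 → (9, -5)

d5 = 7/3
d6 = 28/3
d7 = 5
d8 = 14/3
endpoint = (9, -5)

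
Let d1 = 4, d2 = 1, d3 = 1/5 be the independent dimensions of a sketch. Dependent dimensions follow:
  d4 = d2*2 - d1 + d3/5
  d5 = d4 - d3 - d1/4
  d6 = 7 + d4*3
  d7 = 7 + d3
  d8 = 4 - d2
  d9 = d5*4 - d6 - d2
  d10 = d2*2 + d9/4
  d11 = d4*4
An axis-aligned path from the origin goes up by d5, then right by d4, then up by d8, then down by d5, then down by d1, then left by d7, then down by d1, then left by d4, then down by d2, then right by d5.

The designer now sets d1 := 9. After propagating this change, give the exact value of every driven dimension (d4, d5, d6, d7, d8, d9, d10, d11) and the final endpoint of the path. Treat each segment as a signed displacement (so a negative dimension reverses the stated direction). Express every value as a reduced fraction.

d4 = -174/25
d5 = -941/100
d6 = -347/25
d7 = 36/5
d8 = 3
d9 = -619/25
d10 = -419/100
d11 = -696/25
endpoint = (-1661/100, -16)

Apply edit: d1 := 9
  d4 = d2*2 - d1 + d3/5 = -174/25
  d5 = d4 - d3 - d1/4 = -941/100
  d6 = 7 + d4*3 = -347/25
  d7 = 7 + d3 = 36/5
  d8 = 4 - d2 = 3
  d9 = d5*4 - d6 - d2 = -619/25
  d10 = d2*2 + d9/4 = -419/100
  d11 = d4*4 = -696/25
Walk from origin (0, 0):
  seg 1: up by d5 = -941/100 → (0, -941/100)
  seg 2: right by d4 = -174/25 → (-174/25, -941/100)
  seg 3: up by d8 = 3 → (-174/25, -641/100)
  seg 4: down by d5 = -941/100 → (-174/25, 3)
  seg 5: down by d1 = 9 → (-174/25, -6)
  seg 6: left by d7 = 36/5 → (-354/25, -6)
  seg 7: down by d1 = 9 → (-354/25, -15)
  seg 8: left by d4 = -174/25 → (-36/5, -15)
  seg 9: down by d2 = 1 → (-36/5, -16)
  seg 10: right by d5 = -941/100 → (-1661/100, -16)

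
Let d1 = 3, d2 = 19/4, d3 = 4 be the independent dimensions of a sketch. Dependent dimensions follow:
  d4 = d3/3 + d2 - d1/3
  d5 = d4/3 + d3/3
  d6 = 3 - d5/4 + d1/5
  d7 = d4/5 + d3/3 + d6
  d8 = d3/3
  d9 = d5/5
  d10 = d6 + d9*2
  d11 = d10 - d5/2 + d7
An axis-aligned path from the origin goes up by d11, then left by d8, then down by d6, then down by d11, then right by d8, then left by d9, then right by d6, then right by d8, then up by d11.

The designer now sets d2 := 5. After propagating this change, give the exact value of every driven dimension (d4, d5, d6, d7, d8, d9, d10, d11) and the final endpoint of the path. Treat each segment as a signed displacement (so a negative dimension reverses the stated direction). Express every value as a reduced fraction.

Apply edit: d2 := 5
  d4 = d3/3 + d2 - d1/3 = 16/3
  d5 = d4/3 + d3/3 = 28/9
  d6 = 3 - d5/4 + d1/5 = 127/45
  d7 = d4/5 + d3/3 + d6 = 47/9
  d8 = d3/3 = 4/3
  d9 = d5/5 = 28/45
  d10 = d6 + d9*2 = 61/15
  d11 = d10 - d5/2 + d7 = 116/15
Walk from origin (0, 0):
  seg 1: up by d11 = 116/15 → (0, 116/15)
  seg 2: left by d8 = 4/3 → (-4/3, 116/15)
  seg 3: down by d6 = 127/45 → (-4/3, 221/45)
  seg 4: down by d11 = 116/15 → (-4/3, -127/45)
  seg 5: right by d8 = 4/3 → (0, -127/45)
  seg 6: left by d9 = 28/45 → (-28/45, -127/45)
  seg 7: right by d6 = 127/45 → (11/5, -127/45)
  seg 8: right by d8 = 4/3 → (53/15, -127/45)
  seg 9: up by d11 = 116/15 → (53/15, 221/45)

d4 = 16/3
d5 = 28/9
d6 = 127/45
d7 = 47/9
d8 = 4/3
d9 = 28/45
d10 = 61/15
d11 = 116/15
endpoint = (53/15, 221/45)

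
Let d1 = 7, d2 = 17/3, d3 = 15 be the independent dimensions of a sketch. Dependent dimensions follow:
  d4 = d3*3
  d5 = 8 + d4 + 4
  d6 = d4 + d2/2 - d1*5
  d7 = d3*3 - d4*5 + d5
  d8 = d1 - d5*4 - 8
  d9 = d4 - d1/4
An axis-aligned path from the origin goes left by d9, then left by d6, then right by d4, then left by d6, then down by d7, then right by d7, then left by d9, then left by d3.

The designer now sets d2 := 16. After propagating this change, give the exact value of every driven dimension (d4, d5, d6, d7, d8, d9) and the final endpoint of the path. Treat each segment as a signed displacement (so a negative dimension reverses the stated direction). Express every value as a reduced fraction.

d4 = 45
d5 = 57
d6 = 18
d7 = -123
d8 = -229
d9 = 173/4
endpoint = (-431/2, 123)

Apply edit: d2 := 16
  d4 = d3*3 = 45
  d5 = 8 + d4 + 4 = 57
  d6 = d4 + d2/2 - d1*5 = 18
  d7 = d3*3 - d4*5 + d5 = -123
  d8 = d1 - d5*4 - 8 = -229
  d9 = d4 - d1/4 = 173/4
Walk from origin (0, 0):
  seg 1: left by d9 = 173/4 → (-173/4, 0)
  seg 2: left by d6 = 18 → (-245/4, 0)
  seg 3: right by d4 = 45 → (-65/4, 0)
  seg 4: left by d6 = 18 → (-137/4, 0)
  seg 5: down by d7 = -123 → (-137/4, 123)
  seg 6: right by d7 = -123 → (-629/4, 123)
  seg 7: left by d9 = 173/4 → (-401/2, 123)
  seg 8: left by d3 = 15 → (-431/2, 123)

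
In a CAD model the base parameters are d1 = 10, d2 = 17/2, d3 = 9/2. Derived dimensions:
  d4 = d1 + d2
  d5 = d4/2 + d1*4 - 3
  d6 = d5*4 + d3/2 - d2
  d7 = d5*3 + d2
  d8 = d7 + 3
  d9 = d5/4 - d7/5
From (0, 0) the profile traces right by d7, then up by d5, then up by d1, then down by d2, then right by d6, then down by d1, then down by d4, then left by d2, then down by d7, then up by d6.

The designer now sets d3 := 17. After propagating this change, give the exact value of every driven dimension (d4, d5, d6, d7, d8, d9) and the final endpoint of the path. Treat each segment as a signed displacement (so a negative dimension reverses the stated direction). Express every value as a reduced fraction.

d4 = 37/2
d5 = 185/4
d6 = 185
d7 = 589/4
d8 = 601/4
d9 = -1431/80
endpoint = (1295/4, 57)

Apply edit: d3 := 17
  d4 = d1 + d2 = 37/2
  d5 = d4/2 + d1*4 - 3 = 185/4
  d6 = d5*4 + d3/2 - d2 = 185
  d7 = d5*3 + d2 = 589/4
  d8 = d7 + 3 = 601/4
  d9 = d5/4 - d7/5 = -1431/80
Walk from origin (0, 0):
  seg 1: right by d7 = 589/4 → (589/4, 0)
  seg 2: up by d5 = 185/4 → (589/4, 185/4)
  seg 3: up by d1 = 10 → (589/4, 225/4)
  seg 4: down by d2 = 17/2 → (589/4, 191/4)
  seg 5: right by d6 = 185 → (1329/4, 191/4)
  seg 6: down by d1 = 10 → (1329/4, 151/4)
  seg 7: down by d4 = 37/2 → (1329/4, 77/4)
  seg 8: left by d2 = 17/2 → (1295/4, 77/4)
  seg 9: down by d7 = 589/4 → (1295/4, -128)
  seg 10: up by d6 = 185 → (1295/4, 57)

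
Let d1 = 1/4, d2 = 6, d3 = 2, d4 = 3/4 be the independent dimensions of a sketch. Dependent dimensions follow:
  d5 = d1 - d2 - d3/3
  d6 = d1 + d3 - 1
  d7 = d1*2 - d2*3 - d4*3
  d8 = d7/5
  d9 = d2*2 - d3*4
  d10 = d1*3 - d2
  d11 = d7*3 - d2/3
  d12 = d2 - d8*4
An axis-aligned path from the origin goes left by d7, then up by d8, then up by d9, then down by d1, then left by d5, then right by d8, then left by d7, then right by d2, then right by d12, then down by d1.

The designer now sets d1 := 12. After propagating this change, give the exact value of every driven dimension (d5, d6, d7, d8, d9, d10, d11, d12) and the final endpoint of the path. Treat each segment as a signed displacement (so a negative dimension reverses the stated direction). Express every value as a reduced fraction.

Apply edit: d1 := 12
  d5 = d1 - d2 - d3/3 = 16/3
  d6 = d1 + d3 - 1 = 13
  d7 = d1*2 - d2*3 - d4*3 = 15/4
  d8 = d7/5 = 3/4
  d9 = d2*2 - d3*4 = 4
  d10 = d1*3 - d2 = 30
  d11 = d7*3 - d2/3 = 37/4
  d12 = d2 - d8*4 = 3
Walk from origin (0, 0):
  seg 1: left by d7 = 15/4 → (-15/4, 0)
  seg 2: up by d8 = 3/4 → (-15/4, 3/4)
  seg 3: up by d9 = 4 → (-15/4, 19/4)
  seg 4: down by d1 = 12 → (-15/4, -29/4)
  seg 5: left by d5 = 16/3 → (-109/12, -29/4)
  seg 6: right by d8 = 3/4 → (-25/3, -29/4)
  seg 7: left by d7 = 15/4 → (-145/12, -29/4)
  seg 8: right by d2 = 6 → (-73/12, -29/4)
  seg 9: right by d12 = 3 → (-37/12, -29/4)
  seg 10: down by d1 = 12 → (-37/12, -77/4)

d5 = 16/3
d6 = 13
d7 = 15/4
d8 = 3/4
d9 = 4
d10 = 30
d11 = 37/4
d12 = 3
endpoint = (-37/12, -77/4)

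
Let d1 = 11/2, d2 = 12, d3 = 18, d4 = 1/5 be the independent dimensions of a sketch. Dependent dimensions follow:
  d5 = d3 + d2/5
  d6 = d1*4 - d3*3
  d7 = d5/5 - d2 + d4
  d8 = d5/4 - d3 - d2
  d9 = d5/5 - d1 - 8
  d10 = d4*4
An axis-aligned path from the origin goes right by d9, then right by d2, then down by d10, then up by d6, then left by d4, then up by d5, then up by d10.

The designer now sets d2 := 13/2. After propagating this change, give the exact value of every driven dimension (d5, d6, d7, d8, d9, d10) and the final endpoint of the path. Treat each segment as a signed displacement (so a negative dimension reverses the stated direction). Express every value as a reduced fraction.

Apply edit: d2 := 13/2
  d5 = d3 + d2/5 = 193/10
  d6 = d1*4 - d3*3 = -32
  d7 = d5/5 - d2 + d4 = -61/25
  d8 = d5/4 - d3 - d2 = -787/40
  d9 = d5/5 - d1 - 8 = -241/25
  d10 = d4*4 = 4/5
Walk from origin (0, 0):
  seg 1: right by d9 = -241/25 → (-241/25, 0)
  seg 2: right by d2 = 13/2 → (-157/50, 0)
  seg 3: down by d10 = 4/5 → (-157/50, -4/5)
  seg 4: up by d6 = -32 → (-157/50, -164/5)
  seg 5: left by d4 = 1/5 → (-167/50, -164/5)
  seg 6: up by d5 = 193/10 → (-167/50, -27/2)
  seg 7: up by d10 = 4/5 → (-167/50, -127/10)

d5 = 193/10
d6 = -32
d7 = -61/25
d8 = -787/40
d9 = -241/25
d10 = 4/5
endpoint = (-167/50, -127/10)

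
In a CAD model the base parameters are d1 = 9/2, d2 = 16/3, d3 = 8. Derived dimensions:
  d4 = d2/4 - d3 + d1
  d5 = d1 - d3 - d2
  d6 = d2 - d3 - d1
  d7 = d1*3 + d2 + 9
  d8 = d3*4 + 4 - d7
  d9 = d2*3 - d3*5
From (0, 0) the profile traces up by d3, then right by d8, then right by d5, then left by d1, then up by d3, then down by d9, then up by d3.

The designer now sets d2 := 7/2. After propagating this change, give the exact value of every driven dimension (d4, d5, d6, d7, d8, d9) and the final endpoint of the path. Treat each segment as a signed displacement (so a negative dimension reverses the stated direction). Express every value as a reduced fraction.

Apply edit: d2 := 7/2
  d4 = d2/4 - d3 + d1 = -21/8
  d5 = d1 - d3 - d2 = -7
  d6 = d2 - d3 - d1 = -9
  d7 = d1*3 + d2 + 9 = 26
  d8 = d3*4 + 4 - d7 = 10
  d9 = d2*3 - d3*5 = -59/2
Walk from origin (0, 0):
  seg 1: up by d3 = 8 → (0, 8)
  seg 2: right by d8 = 10 → (10, 8)
  seg 3: right by d5 = -7 → (3, 8)
  seg 4: left by d1 = 9/2 → (-3/2, 8)
  seg 5: up by d3 = 8 → (-3/2, 16)
  seg 6: down by d9 = -59/2 → (-3/2, 91/2)
  seg 7: up by d3 = 8 → (-3/2, 107/2)

d4 = -21/8
d5 = -7
d6 = -9
d7 = 26
d8 = 10
d9 = -59/2
endpoint = (-3/2, 107/2)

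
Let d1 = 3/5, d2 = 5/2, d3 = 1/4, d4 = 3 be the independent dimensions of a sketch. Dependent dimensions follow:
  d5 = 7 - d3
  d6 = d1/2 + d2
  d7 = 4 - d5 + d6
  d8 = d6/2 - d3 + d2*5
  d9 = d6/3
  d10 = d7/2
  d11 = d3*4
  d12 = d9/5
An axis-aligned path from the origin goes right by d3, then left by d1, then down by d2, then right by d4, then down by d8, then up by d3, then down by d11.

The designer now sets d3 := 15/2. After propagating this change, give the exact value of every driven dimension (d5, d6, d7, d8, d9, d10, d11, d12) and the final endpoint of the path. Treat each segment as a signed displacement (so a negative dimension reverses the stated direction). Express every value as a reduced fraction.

Apply edit: d3 := 15/2
  d5 = 7 - d3 = -1/2
  d6 = d1/2 + d2 = 14/5
  d7 = 4 - d5 + d6 = 73/10
  d8 = d6/2 - d3 + d2*5 = 32/5
  d9 = d6/3 = 14/15
  d10 = d7/2 = 73/20
  d11 = d3*4 = 30
  d12 = d9/5 = 14/75
Walk from origin (0, 0):
  seg 1: right by d3 = 15/2 → (15/2, 0)
  seg 2: left by d1 = 3/5 → (69/10, 0)
  seg 3: down by d2 = 5/2 → (69/10, -5/2)
  seg 4: right by d4 = 3 → (99/10, -5/2)
  seg 5: down by d8 = 32/5 → (99/10, -89/10)
  seg 6: up by d3 = 15/2 → (99/10, -7/5)
  seg 7: down by d11 = 30 → (99/10, -157/5)

d5 = -1/2
d6 = 14/5
d7 = 73/10
d8 = 32/5
d9 = 14/15
d10 = 73/20
d11 = 30
d12 = 14/75
endpoint = (99/10, -157/5)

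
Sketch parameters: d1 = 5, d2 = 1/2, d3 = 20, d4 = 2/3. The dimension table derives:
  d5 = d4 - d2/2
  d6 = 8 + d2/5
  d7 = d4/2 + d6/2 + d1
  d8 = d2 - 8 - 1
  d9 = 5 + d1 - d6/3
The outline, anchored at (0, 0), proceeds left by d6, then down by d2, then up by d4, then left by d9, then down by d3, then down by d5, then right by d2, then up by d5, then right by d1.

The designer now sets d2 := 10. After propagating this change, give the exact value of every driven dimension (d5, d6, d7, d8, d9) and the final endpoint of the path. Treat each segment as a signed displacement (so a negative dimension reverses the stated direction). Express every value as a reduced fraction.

Apply edit: d2 := 10
  d5 = d4 - d2/2 = -13/3
  d6 = 8 + d2/5 = 10
  d7 = d4/2 + d6/2 + d1 = 31/3
  d8 = d2 - 8 - 1 = 1
  d9 = 5 + d1 - d6/3 = 20/3
Walk from origin (0, 0):
  seg 1: left by d6 = 10 → (-10, 0)
  seg 2: down by d2 = 10 → (-10, -10)
  seg 3: up by d4 = 2/3 → (-10, -28/3)
  seg 4: left by d9 = 20/3 → (-50/3, -28/3)
  seg 5: down by d3 = 20 → (-50/3, -88/3)
  seg 6: down by d5 = -13/3 → (-50/3, -25)
  seg 7: right by d2 = 10 → (-20/3, -25)
  seg 8: up by d5 = -13/3 → (-20/3, -88/3)
  seg 9: right by d1 = 5 → (-5/3, -88/3)

d5 = -13/3
d6 = 10
d7 = 31/3
d8 = 1
d9 = 20/3
endpoint = (-5/3, -88/3)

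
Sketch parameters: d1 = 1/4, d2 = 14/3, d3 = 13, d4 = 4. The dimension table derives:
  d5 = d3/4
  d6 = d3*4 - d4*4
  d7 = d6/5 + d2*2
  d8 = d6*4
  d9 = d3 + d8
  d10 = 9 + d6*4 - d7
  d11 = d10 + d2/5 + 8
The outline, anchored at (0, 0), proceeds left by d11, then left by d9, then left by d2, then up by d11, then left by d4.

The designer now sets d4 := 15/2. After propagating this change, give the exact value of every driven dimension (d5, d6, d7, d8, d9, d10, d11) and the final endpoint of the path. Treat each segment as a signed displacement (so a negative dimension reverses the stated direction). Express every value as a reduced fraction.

Apply edit: d4 := 15/2
  d5 = d3/4 = 13/4
  d6 = d3*4 - d4*4 = 22
  d7 = d6/5 + d2*2 = 206/15
  d8 = d6*4 = 88
  d9 = d3 + d8 = 101
  d10 = 9 + d6*4 - d7 = 1249/15
  d11 = d10 + d2/5 + 8 = 461/5
Walk from origin (0, 0):
  seg 1: left by d11 = 461/5 → (-461/5, 0)
  seg 2: left by d9 = 101 → (-966/5, 0)
  seg 3: left by d2 = 14/3 → (-2968/15, 0)
  seg 4: up by d11 = 461/5 → (-2968/15, 461/5)
  seg 5: left by d4 = 15/2 → (-6161/30, 461/5)

d5 = 13/4
d6 = 22
d7 = 206/15
d8 = 88
d9 = 101
d10 = 1249/15
d11 = 461/5
endpoint = (-6161/30, 461/5)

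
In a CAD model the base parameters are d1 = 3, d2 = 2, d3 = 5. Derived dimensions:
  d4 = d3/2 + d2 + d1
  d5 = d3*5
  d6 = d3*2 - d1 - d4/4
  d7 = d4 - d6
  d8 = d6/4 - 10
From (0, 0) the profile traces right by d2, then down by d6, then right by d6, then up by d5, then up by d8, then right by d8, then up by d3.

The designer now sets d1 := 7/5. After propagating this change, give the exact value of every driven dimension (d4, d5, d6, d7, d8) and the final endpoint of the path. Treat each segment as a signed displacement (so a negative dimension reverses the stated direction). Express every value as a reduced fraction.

Apply edit: d1 := 7/5
  d4 = d3/2 + d2 + d1 = 59/10
  d5 = d3*5 = 25
  d6 = d3*2 - d1 - d4/4 = 57/8
  d7 = d4 - d6 = -49/40
  d8 = d6/4 - 10 = -263/32
Walk from origin (0, 0):
  seg 1: right by d2 = 2 → (2, 0)
  seg 2: down by d6 = 57/8 → (2, -57/8)
  seg 3: right by d6 = 57/8 → (73/8, -57/8)
  seg 4: up by d5 = 25 → (73/8, 143/8)
  seg 5: up by d8 = -263/32 → (73/8, 309/32)
  seg 6: right by d8 = -263/32 → (29/32, 309/32)
  seg 7: up by d3 = 5 → (29/32, 469/32)

d4 = 59/10
d5 = 25
d6 = 57/8
d7 = -49/40
d8 = -263/32
endpoint = (29/32, 469/32)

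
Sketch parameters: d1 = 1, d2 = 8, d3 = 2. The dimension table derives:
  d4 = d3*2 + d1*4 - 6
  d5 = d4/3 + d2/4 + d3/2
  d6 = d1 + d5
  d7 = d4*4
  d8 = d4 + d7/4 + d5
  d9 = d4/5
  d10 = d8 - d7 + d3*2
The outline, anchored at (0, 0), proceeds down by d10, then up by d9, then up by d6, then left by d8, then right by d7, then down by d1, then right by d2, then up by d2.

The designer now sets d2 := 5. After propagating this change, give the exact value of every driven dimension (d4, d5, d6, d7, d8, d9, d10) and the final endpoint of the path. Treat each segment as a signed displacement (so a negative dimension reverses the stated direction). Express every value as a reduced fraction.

Apply edit: d2 := 5
  d4 = d3*2 + d1*4 - 6 = 2
  d5 = d4/3 + d2/4 + d3/2 = 35/12
  d6 = d1 + d5 = 47/12
  d7 = d4*4 = 8
  d8 = d4 + d7/4 + d5 = 83/12
  d9 = d4/5 = 2/5
  d10 = d8 - d7 + d3*2 = 35/12
Walk from origin (0, 0):
  seg 1: down by d10 = 35/12 → (0, -35/12)
  seg 2: up by d9 = 2/5 → (0, -151/60)
  seg 3: up by d6 = 47/12 → (0, 7/5)
  seg 4: left by d8 = 83/12 → (-83/12, 7/5)
  seg 5: right by d7 = 8 → (13/12, 7/5)
  seg 6: down by d1 = 1 → (13/12, 2/5)
  seg 7: right by d2 = 5 → (73/12, 2/5)
  seg 8: up by d2 = 5 → (73/12, 27/5)

d4 = 2
d5 = 35/12
d6 = 47/12
d7 = 8
d8 = 83/12
d9 = 2/5
d10 = 35/12
endpoint = (73/12, 27/5)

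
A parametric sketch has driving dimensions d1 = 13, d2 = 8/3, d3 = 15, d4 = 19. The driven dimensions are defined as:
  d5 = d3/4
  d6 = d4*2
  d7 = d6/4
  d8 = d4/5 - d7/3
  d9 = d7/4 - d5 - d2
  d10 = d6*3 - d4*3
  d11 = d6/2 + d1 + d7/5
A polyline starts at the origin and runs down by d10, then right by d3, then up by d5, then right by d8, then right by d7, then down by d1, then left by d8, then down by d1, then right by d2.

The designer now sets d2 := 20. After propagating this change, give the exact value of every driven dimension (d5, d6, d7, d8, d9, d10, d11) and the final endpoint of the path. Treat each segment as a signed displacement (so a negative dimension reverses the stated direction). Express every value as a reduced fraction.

Apply edit: d2 := 20
  d5 = d3/4 = 15/4
  d6 = d4*2 = 38
  d7 = d6/4 = 19/2
  d8 = d4/5 - d7/3 = 19/30
  d9 = d7/4 - d5 - d2 = -171/8
  d10 = d6*3 - d4*3 = 57
  d11 = d6/2 + d1 + d7/5 = 339/10
Walk from origin (0, 0):
  seg 1: down by d10 = 57 → (0, -57)
  seg 2: right by d3 = 15 → (15, -57)
  seg 3: up by d5 = 15/4 → (15, -213/4)
  seg 4: right by d8 = 19/30 → (469/30, -213/4)
  seg 5: right by d7 = 19/2 → (377/15, -213/4)
  seg 6: down by d1 = 13 → (377/15, -265/4)
  seg 7: left by d8 = 19/30 → (49/2, -265/4)
  seg 8: down by d1 = 13 → (49/2, -317/4)
  seg 9: right by d2 = 20 → (89/2, -317/4)

d5 = 15/4
d6 = 38
d7 = 19/2
d8 = 19/30
d9 = -171/8
d10 = 57
d11 = 339/10
endpoint = (89/2, -317/4)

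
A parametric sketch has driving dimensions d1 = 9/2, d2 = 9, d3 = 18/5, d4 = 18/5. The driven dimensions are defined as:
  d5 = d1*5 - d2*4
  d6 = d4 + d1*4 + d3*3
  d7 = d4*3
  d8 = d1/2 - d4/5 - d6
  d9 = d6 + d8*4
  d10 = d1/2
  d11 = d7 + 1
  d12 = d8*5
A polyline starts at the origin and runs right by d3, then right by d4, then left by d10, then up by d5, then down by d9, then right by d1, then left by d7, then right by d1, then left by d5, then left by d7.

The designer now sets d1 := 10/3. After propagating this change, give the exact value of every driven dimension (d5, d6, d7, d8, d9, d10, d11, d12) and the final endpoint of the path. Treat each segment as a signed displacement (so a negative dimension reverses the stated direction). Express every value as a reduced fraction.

Apply edit: d1 := 10/3
  d5 = d1*5 - d2*4 = -58/3
  d6 = d4 + d1*4 + d3*3 = 416/15
  d7 = d4*3 = 54/5
  d8 = d1/2 - d4/5 - d6 = -2009/75
  d9 = d6 + d8*4 = -5956/75
  d10 = d1/2 = 5/3
  d11 = d7 + 1 = 59/5
  d12 = d8*5 = -2009/15
Walk from origin (0, 0):
  seg 1: right by d3 = 18/5 → (18/5, 0)
  seg 2: right by d4 = 18/5 → (36/5, 0)
  seg 3: left by d10 = 5/3 → (83/15, 0)
  seg 4: up by d5 = -58/3 → (83/15, -58/3)
  seg 5: down by d9 = -5956/75 → (83/15, 1502/25)
  seg 6: right by d1 = 10/3 → (133/15, 1502/25)
  seg 7: left by d7 = 54/5 → (-29/15, 1502/25)
  seg 8: right by d1 = 10/3 → (7/5, 1502/25)
  seg 9: left by d5 = -58/3 → (311/15, 1502/25)
  seg 10: left by d7 = 54/5 → (149/15, 1502/25)

d5 = -58/3
d6 = 416/15
d7 = 54/5
d8 = -2009/75
d9 = -5956/75
d10 = 5/3
d11 = 59/5
d12 = -2009/15
endpoint = (149/15, 1502/25)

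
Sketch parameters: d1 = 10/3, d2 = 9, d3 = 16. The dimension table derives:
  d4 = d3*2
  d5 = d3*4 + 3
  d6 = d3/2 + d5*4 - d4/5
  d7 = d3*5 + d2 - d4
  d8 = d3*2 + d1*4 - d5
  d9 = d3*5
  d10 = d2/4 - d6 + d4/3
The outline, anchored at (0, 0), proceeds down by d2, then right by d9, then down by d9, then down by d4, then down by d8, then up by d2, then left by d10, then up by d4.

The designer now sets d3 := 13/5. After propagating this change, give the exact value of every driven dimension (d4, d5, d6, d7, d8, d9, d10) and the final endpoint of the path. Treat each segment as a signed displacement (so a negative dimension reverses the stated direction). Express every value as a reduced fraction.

d4 = 26/5
d5 = 67/5
d6 = 2693/50
d7 = 84/5
d8 = 77/15
d9 = 13
d10 = -14963/300
endpoint = (18863/300, -272/15)

Apply edit: d3 := 13/5
  d4 = d3*2 = 26/5
  d5 = d3*4 + 3 = 67/5
  d6 = d3/2 + d5*4 - d4/5 = 2693/50
  d7 = d3*5 + d2 - d4 = 84/5
  d8 = d3*2 + d1*4 - d5 = 77/15
  d9 = d3*5 = 13
  d10 = d2/4 - d6 + d4/3 = -14963/300
Walk from origin (0, 0):
  seg 1: down by d2 = 9 → (0, -9)
  seg 2: right by d9 = 13 → (13, -9)
  seg 3: down by d9 = 13 → (13, -22)
  seg 4: down by d4 = 26/5 → (13, -136/5)
  seg 5: down by d8 = 77/15 → (13, -97/3)
  seg 6: up by d2 = 9 → (13, -70/3)
  seg 7: left by d10 = -14963/300 → (18863/300, -70/3)
  seg 8: up by d4 = 26/5 → (18863/300, -272/15)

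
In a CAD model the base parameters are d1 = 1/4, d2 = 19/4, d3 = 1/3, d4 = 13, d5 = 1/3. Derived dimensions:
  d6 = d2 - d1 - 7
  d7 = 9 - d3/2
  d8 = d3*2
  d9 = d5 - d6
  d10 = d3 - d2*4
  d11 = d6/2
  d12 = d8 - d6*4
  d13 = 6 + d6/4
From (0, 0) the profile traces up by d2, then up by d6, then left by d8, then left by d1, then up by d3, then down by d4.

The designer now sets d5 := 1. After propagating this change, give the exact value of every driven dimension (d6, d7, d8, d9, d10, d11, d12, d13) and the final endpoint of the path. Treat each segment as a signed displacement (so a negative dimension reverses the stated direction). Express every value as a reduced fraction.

d6 = -5/2
d7 = 53/6
d8 = 2/3
d9 = 7/2
d10 = -56/3
d11 = -5/4
d12 = 32/3
d13 = 43/8
endpoint = (-11/12, -125/12)

Apply edit: d5 := 1
  d6 = d2 - d1 - 7 = -5/2
  d7 = 9 - d3/2 = 53/6
  d8 = d3*2 = 2/3
  d9 = d5 - d6 = 7/2
  d10 = d3 - d2*4 = -56/3
  d11 = d6/2 = -5/4
  d12 = d8 - d6*4 = 32/3
  d13 = 6 + d6/4 = 43/8
Walk from origin (0, 0):
  seg 1: up by d2 = 19/4 → (0, 19/4)
  seg 2: up by d6 = -5/2 → (0, 9/4)
  seg 3: left by d8 = 2/3 → (-2/3, 9/4)
  seg 4: left by d1 = 1/4 → (-11/12, 9/4)
  seg 5: up by d3 = 1/3 → (-11/12, 31/12)
  seg 6: down by d4 = 13 → (-11/12, -125/12)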